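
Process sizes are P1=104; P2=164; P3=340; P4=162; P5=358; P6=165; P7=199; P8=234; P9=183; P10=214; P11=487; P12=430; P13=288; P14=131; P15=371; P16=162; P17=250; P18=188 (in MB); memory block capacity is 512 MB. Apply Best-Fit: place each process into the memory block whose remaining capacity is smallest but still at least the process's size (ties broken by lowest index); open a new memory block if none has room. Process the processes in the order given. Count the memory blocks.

10

memory block 1: place P1 (104 MB), 408 MB left
memory block 1: place P2 (164 MB), 244 MB left
memory block 2: place P3 (340 MB), 172 MB left
memory block 2: place P4 (162 MB), 10 MB left
memory block 3: place P5 (358 MB), 154 MB left
memory block 1: place P6 (165 MB), 79 MB left
memory block 4: place P7 (199 MB), 313 MB left
memory block 4: place P8 (234 MB), 79 MB left
memory block 5: place P9 (183 MB), 329 MB left
memory block 5: place P10 (214 MB), 115 MB left
memory block 6: place P11 (487 MB), 25 MB left
memory block 7: place P12 (430 MB), 82 MB left
memory block 8: place P13 (288 MB), 224 MB left
memory block 3: place P14 (131 MB), 23 MB left
memory block 9: place P15 (371 MB), 141 MB left
memory block 8: place P16 (162 MB), 62 MB left
memory block 10: place P17 (250 MB), 262 MB left
memory block 10: place P18 (188 MB), 74 MB left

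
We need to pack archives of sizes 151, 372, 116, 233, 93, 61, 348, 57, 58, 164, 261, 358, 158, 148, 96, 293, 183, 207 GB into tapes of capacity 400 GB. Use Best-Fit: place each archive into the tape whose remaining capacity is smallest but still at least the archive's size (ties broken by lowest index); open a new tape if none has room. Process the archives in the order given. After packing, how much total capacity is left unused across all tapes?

643

151 GB → tape 1 (remaining 249 GB)
372 GB → tape 2 (remaining 28 GB)
116 GB → tape 1 (remaining 133 GB)
233 GB → tape 3 (remaining 167 GB)
93 GB → tape 1 (remaining 40 GB)
61 GB → tape 3 (remaining 106 GB)
348 GB → tape 4 (remaining 52 GB)
57 GB → tape 3 (remaining 49 GB)
58 GB → tape 5 (remaining 342 GB)
164 GB → tape 5 (remaining 178 GB)
261 GB → tape 6 (remaining 139 GB)
358 GB → tape 7 (remaining 42 GB)
158 GB → tape 5 (remaining 20 GB)
148 GB → tape 8 (remaining 252 GB)
96 GB → tape 6 (remaining 43 GB)
293 GB → tape 9 (remaining 107 GB)
183 GB → tape 8 (remaining 69 GB)
207 GB → tape 10 (remaining 193 GB)
10 tapes × 400 GB = 4000 GB; used 3357 GB; unused 643 GB.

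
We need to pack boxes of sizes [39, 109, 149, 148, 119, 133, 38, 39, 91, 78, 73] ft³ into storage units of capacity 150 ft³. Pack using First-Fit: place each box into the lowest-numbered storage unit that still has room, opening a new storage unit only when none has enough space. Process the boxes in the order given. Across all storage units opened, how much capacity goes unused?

storage unit 1: place 39 ft³, 111 ft³ left
storage unit 1: place 109 ft³, 2 ft³ left
storage unit 2: place 149 ft³, 1 ft³ left
storage unit 3: place 148 ft³, 2 ft³ left
storage unit 4: place 119 ft³, 31 ft³ left
storage unit 5: place 133 ft³, 17 ft³ left
storage unit 6: place 38 ft³, 112 ft³ left
storage unit 6: place 39 ft³, 73 ft³ left
storage unit 7: place 91 ft³, 59 ft³ left
storage unit 8: place 78 ft³, 72 ft³ left
storage unit 6: place 73 ft³, 0 ft³ left
8 storage units × 150 ft³ = 1200 ft³; used 1016 ft³; unused 184 ft³.

184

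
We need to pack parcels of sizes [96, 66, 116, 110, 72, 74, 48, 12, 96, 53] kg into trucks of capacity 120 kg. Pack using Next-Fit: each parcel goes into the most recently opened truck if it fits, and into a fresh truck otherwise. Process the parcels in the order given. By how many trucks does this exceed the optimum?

2

Next-Fit: [96] [66] [116] [110] [72] [74] [48,12] [96] [53] → 9 trucks.
Total size 743 kg; any packing needs at least ⌈743/120⌉ = 7 trucks.
An optimal packing achieves that bound: [116] [110] [96,12] [96] [74] [72,48] [66,53] → 7 trucks.
Excess: 9 − 7 = 2.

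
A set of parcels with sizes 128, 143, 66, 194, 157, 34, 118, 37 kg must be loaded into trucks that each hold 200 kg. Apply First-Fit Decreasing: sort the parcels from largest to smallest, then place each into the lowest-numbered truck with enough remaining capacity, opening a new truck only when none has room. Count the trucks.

Sorted descending: 194, 157, 143, 128, 118, 66, 37, 34.
truck 1: place 194 kg, 6 kg left
truck 2: place 157 kg, 43 kg left
truck 3: place 143 kg, 57 kg left
truck 4: place 128 kg, 72 kg left
truck 5: place 118 kg, 82 kg left
truck 4: place 66 kg, 6 kg left
truck 2: place 37 kg, 6 kg left
truck 3: place 34 kg, 23 kg left

5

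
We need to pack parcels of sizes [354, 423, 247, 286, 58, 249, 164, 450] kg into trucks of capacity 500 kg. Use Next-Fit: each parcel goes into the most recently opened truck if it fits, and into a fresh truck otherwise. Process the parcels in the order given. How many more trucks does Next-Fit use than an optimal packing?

Next-Fit: [354] [423] [247] [286,58] [249,164] [450] → 6 trucks.
Total size 2231 kg; any packing needs at least ⌈2231/500⌉ = 5 trucks.
An optimal packing achieves that bound: [450] [423,58] [354] [286,164] [249,247] → 5 trucks.
Excess: 6 − 5 = 1.

1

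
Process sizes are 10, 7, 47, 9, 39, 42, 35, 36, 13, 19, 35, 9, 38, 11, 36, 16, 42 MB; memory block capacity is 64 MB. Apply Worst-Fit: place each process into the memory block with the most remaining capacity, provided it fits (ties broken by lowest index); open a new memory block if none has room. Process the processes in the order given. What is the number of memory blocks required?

Put 10 MB in memory block 1; 54 MB remain.
Put 7 MB in memory block 1; 47 MB remain.
Put 47 MB in memory block 1; 0 MB remain.
Put 9 MB in memory block 2; 55 MB remain.
Put 39 MB in memory block 2; 16 MB remain.
Put 42 MB in memory block 3; 22 MB remain.
Put 35 MB in memory block 4; 29 MB remain.
Put 36 MB in memory block 5; 28 MB remain.
Put 13 MB in memory block 4; 16 MB remain.
Put 19 MB in memory block 5; 9 MB remain.
Put 35 MB in memory block 6; 29 MB remain.
Put 9 MB in memory block 6; 20 MB remain.
Put 38 MB in memory block 7; 26 MB remain.
Put 11 MB in memory block 7; 15 MB remain.
Put 36 MB in memory block 8; 28 MB remain.
Put 16 MB in memory block 8; 12 MB remain.
Put 42 MB in memory block 9; 22 MB remain.
Final memory blocks: [10,7,47] [9,39] [42] [35,13] [36,19] [35,9] [38,11] [36,16] [42].

9 memory blocks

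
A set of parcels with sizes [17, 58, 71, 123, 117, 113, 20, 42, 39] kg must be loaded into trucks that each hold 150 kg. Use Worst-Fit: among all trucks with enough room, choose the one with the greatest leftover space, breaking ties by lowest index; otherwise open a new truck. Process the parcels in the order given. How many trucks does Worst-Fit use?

17 kg → truck 1 (remaining 133 kg)
58 kg → truck 1 (remaining 75 kg)
71 kg → truck 1 (remaining 4 kg)
123 kg → truck 2 (remaining 27 kg)
117 kg → truck 3 (remaining 33 kg)
113 kg → truck 4 (remaining 37 kg)
20 kg → truck 4 (remaining 17 kg)
42 kg → truck 5 (remaining 108 kg)
39 kg → truck 5 (remaining 69 kg)

5 trucks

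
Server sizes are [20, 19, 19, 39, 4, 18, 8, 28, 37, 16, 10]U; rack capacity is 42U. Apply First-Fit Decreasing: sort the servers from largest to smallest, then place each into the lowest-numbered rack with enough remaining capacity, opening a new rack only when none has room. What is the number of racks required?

Sorted descending: 39, 37, 28, 20, 19, 19, 18, 16, 10, 8, 4.
rack 1: place 39U, 3U left
rack 2: place 37U, 5U left
rack 3: place 28U, 14U left
rack 4: place 20U, 22U left
rack 4: place 19U, 3U left
rack 5: place 19U, 23U left
rack 5: place 18U, 5U left
rack 6: place 16U, 26U left
rack 3: place 10U, 4U left
rack 6: place 8U, 18U left
rack 2: place 4U, 1U left

6 racks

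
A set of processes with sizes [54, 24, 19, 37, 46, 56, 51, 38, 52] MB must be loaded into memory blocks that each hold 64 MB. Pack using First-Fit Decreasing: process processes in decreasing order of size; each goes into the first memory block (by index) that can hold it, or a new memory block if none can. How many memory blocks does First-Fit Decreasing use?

7

Sorted descending: 56, 54, 52, 51, 46, 38, 37, 24, 19.
56 MB → memory block 1 (remaining 8 MB)
54 MB → memory block 2 (remaining 10 MB)
52 MB → memory block 3 (remaining 12 MB)
51 MB → memory block 4 (remaining 13 MB)
46 MB → memory block 5 (remaining 18 MB)
38 MB → memory block 6 (remaining 26 MB)
37 MB → memory block 7 (remaining 27 MB)
24 MB → memory block 6 (remaining 2 MB)
19 MB → memory block 7 (remaining 8 MB)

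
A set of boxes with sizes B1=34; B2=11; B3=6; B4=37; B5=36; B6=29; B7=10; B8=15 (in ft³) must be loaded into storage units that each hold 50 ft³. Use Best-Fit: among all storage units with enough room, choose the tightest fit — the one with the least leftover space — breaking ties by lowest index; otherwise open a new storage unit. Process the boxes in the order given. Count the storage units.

4

Put B1 (34 ft³) in storage unit 1; 16 ft³ remain.
Put B2 (11 ft³) in storage unit 1; 5 ft³ remain.
Put B3 (6 ft³) in storage unit 2; 44 ft³ remain.
Put B4 (37 ft³) in storage unit 2; 7 ft³ remain.
Put B5 (36 ft³) in storage unit 3; 14 ft³ remain.
Put B6 (29 ft³) in storage unit 4; 21 ft³ remain.
Put B7 (10 ft³) in storage unit 3; 4 ft³ remain.
Put B8 (15 ft³) in storage unit 4; 6 ft³ remain.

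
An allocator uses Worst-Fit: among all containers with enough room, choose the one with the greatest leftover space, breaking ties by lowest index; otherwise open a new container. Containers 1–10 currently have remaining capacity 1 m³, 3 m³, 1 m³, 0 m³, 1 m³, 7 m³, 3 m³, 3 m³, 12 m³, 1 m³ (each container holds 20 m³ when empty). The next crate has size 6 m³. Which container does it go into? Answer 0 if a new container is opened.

Containers with room: container 6 (7 m³), container 9 (12 m³).
Most room is container 9 with 12 m³ free.

9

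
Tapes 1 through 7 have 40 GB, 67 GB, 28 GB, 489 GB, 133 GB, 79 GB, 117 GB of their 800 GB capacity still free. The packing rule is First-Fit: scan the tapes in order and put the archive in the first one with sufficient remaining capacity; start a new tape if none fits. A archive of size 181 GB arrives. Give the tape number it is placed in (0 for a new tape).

Tapes with room: tape 4 (489 GB).
The first with room is tape 4.

4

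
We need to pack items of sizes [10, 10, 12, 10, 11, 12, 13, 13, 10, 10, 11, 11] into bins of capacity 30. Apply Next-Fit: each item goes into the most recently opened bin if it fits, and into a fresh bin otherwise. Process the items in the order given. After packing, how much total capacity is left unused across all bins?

47

10 → bin 1 (remaining 20)
10 → bin 1 (remaining 10)
12 → bin 2 (remaining 18)
10 → bin 2 (remaining 8)
11 → bin 3 (remaining 19)
12 → bin 3 (remaining 7)
13 → bin 4 (remaining 17)
13 → bin 4 (remaining 4)
10 → bin 5 (remaining 20)
10 → bin 5 (remaining 10)
11 → bin 6 (remaining 19)
11 → bin 6 (remaining 8)
6 bins × 30 = 180; used 133; unused 47.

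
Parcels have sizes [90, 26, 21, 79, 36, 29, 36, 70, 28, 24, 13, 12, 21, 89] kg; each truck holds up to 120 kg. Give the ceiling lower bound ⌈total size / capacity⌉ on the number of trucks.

5

Total size = 90 + 26 + 21 + 79 + 36 + 29 + 36 + 70 + 28 + 24 + 13 + 12 + 21 + 89 = 574 kg.
⌈574 / 120⌉ = 5.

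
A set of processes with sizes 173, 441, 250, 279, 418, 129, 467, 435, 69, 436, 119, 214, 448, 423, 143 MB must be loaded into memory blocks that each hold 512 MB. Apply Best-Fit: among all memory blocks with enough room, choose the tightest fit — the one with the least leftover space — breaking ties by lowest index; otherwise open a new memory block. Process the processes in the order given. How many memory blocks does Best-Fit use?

10

Put 173 MB in memory block 1; 339 MB remain.
Put 441 MB in memory block 2; 71 MB remain.
Put 250 MB in memory block 1; 89 MB remain.
Put 279 MB in memory block 3; 233 MB remain.
Put 418 MB in memory block 4; 94 MB remain.
Put 129 MB in memory block 3; 104 MB remain.
Put 467 MB in memory block 5; 45 MB remain.
Put 435 MB in memory block 6; 77 MB remain.
Put 69 MB in memory block 2; 2 MB remain.
Put 436 MB in memory block 7; 76 MB remain.
Put 119 MB in memory block 8; 393 MB remain.
Put 214 MB in memory block 8; 179 MB remain.
Put 448 MB in memory block 9; 64 MB remain.
Put 423 MB in memory block 10; 89 MB remain.
Put 143 MB in memory block 8; 36 MB remain.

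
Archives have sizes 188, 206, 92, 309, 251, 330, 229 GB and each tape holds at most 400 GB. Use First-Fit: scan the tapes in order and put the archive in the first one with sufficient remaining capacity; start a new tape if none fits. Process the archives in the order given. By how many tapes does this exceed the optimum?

First-Fit: [188,206] [92,251] [309] [330] [229] → 5 tapes.
Total size 1605 GB; any packing needs at least ⌈1605/400⌉ = 5 tapes.
So 5 is already optimal.

0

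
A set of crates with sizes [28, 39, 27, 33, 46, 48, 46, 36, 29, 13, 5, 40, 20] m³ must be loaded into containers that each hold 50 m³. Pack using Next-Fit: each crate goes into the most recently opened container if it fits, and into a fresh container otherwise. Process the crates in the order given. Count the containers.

11

Put 28 m³ in container 1; 22 m³ remain.
Put 39 m³ in container 2; 11 m³ remain.
Put 27 m³ in container 3; 23 m³ remain.
Put 33 m³ in container 4; 17 m³ remain.
Put 46 m³ in container 5; 4 m³ remain.
Put 48 m³ in container 6; 2 m³ remain.
Put 46 m³ in container 7; 4 m³ remain.
Put 36 m³ in container 8; 14 m³ remain.
Put 29 m³ in container 9; 21 m³ remain.
Put 13 m³ in container 9; 8 m³ remain.
Put 5 m³ in container 9; 3 m³ remain.
Put 40 m³ in container 10; 10 m³ remain.
Put 20 m³ in container 11; 30 m³ remain.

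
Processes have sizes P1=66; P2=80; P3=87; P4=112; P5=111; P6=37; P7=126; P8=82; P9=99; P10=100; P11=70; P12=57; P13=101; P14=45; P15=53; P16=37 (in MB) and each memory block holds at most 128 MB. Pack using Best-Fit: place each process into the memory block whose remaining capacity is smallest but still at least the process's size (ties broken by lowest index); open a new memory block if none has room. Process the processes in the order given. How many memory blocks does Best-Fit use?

Put P1 (66 MB) in memory block 1; 62 MB remain.
Put P2 (80 MB) in memory block 2; 48 MB remain.
Put P3 (87 MB) in memory block 3; 41 MB remain.
Put P4 (112 MB) in memory block 4; 16 MB remain.
Put P5 (111 MB) in memory block 5; 17 MB remain.
Put P6 (37 MB) in memory block 3; 4 MB remain.
Put P7 (126 MB) in memory block 6; 2 MB remain.
Put P8 (82 MB) in memory block 7; 46 MB remain.
Put P9 (99 MB) in memory block 8; 29 MB remain.
Put P10 (100 MB) in memory block 9; 28 MB remain.
Put P11 (70 MB) in memory block 10; 58 MB remain.
Put P12 (57 MB) in memory block 10; 1 MB remain.
Put P13 (101 MB) in memory block 11; 27 MB remain.
Put P14 (45 MB) in memory block 7; 1 MB remain.
Put P15 (53 MB) in memory block 1; 9 MB remain.
Put P16 (37 MB) in memory block 2; 11 MB remain.
Final memory blocks: [66,53] [80,37] [87,37] [112] [111] [126] [82,45] [99] [100] [70,57] [101].

11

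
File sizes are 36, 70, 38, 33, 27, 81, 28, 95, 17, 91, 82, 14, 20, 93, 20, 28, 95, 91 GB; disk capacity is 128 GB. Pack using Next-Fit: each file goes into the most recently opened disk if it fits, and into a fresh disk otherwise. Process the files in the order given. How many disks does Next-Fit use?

Put 36 GB in disk 1; 92 GB remain.
Put 70 GB in disk 1; 22 GB remain.
Put 38 GB in disk 2; 90 GB remain.
Put 33 GB in disk 2; 57 GB remain.
Put 27 GB in disk 2; 30 GB remain.
Put 81 GB in disk 3; 47 GB remain.
Put 28 GB in disk 3; 19 GB remain.
Put 95 GB in disk 4; 33 GB remain.
Put 17 GB in disk 4; 16 GB remain.
Put 91 GB in disk 5; 37 GB remain.
Put 82 GB in disk 6; 46 GB remain.
Put 14 GB in disk 6; 32 GB remain.
Put 20 GB in disk 6; 12 GB remain.
Put 93 GB in disk 7; 35 GB remain.
Put 20 GB in disk 7; 15 GB remain.
Put 28 GB in disk 8; 100 GB remain.
Put 95 GB in disk 8; 5 GB remain.
Put 91 GB in disk 9; 37 GB remain.
Final disks: [36,70] [38,33,27] [81,28] [95,17] [91] [82,14,20] [93,20] [28,95] [91].

9 disks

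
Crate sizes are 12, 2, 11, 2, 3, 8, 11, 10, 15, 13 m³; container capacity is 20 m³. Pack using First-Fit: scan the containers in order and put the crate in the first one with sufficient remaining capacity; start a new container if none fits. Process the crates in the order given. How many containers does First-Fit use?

Put 12 m³ in container 1; 8 m³ remain.
Put 2 m³ in container 1; 6 m³ remain.
Put 11 m³ in container 2; 9 m³ remain.
Put 2 m³ in container 1; 4 m³ remain.
Put 3 m³ in container 1; 1 m³ remain.
Put 8 m³ in container 2; 1 m³ remain.
Put 11 m³ in container 3; 9 m³ remain.
Put 10 m³ in container 4; 10 m³ remain.
Put 15 m³ in container 5; 5 m³ remain.
Put 13 m³ in container 6; 7 m³ remain.

6 containers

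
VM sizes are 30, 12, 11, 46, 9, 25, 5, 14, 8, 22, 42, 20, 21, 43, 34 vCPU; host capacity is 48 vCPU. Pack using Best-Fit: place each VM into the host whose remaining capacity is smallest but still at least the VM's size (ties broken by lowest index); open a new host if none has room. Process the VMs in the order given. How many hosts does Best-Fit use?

Put 30 vCPU in host 1; 18 vCPU remain.
Put 12 vCPU in host 1; 6 vCPU remain.
Put 11 vCPU in host 2; 37 vCPU remain.
Put 46 vCPU in host 3; 2 vCPU remain.
Put 9 vCPU in host 2; 28 vCPU remain.
Put 25 vCPU in host 2; 3 vCPU remain.
Put 5 vCPU in host 1; 1 vCPU remain.
Put 14 vCPU in host 4; 34 vCPU remain.
Put 8 vCPU in host 4; 26 vCPU remain.
Put 22 vCPU in host 4; 4 vCPU remain.
Put 42 vCPU in host 5; 6 vCPU remain.
Put 20 vCPU in host 6; 28 vCPU remain.
Put 21 vCPU in host 6; 7 vCPU remain.
Put 43 vCPU in host 7; 5 vCPU remain.
Put 34 vCPU in host 8; 14 vCPU remain.

8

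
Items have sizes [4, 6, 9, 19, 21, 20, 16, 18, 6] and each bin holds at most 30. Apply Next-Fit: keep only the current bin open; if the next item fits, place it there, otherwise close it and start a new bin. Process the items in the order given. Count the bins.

bin 1: place 4, 26 left
bin 1: place 6, 20 left
bin 1: place 9, 11 left
bin 2: place 19, 11 left
bin 3: place 21, 9 left
bin 4: place 20, 10 left
bin 5: place 16, 14 left
bin 6: place 18, 12 left
bin 6: place 6, 6 left
Final bins: [4,6,9] [19] [21] [20] [16] [18,6].

6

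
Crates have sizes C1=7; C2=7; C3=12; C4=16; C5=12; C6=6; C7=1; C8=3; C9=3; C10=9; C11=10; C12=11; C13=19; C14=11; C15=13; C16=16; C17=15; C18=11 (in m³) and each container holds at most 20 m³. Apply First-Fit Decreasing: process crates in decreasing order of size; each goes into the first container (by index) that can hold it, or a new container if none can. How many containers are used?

Sorted descending: 19, 16, 16, 15, 13, 12, 12, 11, 11, 11, 10, 9, 7, 7, 6, 3, 3, 1.
Put 19 m³ in container 1; 1 m³ remain.
Put 16 m³ in container 2; 4 m³ remain.
Put 16 m³ in container 3; 4 m³ remain.
Put 15 m³ in container 4; 5 m³ remain.
Put 13 m³ in container 5; 7 m³ remain.
Put 12 m³ in container 6; 8 m³ remain.
Put 12 m³ in container 7; 8 m³ remain.
Put 11 m³ in container 8; 9 m³ remain.
Put 11 m³ in container 9; 9 m³ remain.
Put 11 m³ in container 10; 9 m³ remain.
Put 10 m³ in container 11; 10 m³ remain.
Put 9 m³ in container 8; 0 m³ remain.
Put 7 m³ in container 5; 0 m³ remain.
Put 7 m³ in container 6; 1 m³ remain.
Put 6 m³ in container 7; 2 m³ remain.
Put 3 m³ in container 2; 1 m³ remain.
Put 3 m³ in container 3; 1 m³ remain.
Put 1 m³ in container 1; 0 m³ remain.

11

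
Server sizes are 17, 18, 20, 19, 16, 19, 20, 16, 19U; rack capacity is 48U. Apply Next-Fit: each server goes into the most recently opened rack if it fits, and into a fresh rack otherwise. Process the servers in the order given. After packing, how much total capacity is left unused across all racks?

76

rack 1: place 17U, 31U left
rack 1: place 18U, 13U left
rack 2: place 20U, 28U left
rack 2: place 19U, 9U left
rack 3: place 16U, 32U left
rack 3: place 19U, 13U left
rack 4: place 20U, 28U left
rack 4: place 16U, 12U left
rack 5: place 19U, 29U left
5 racks × 48U = 240U; used 164U; unused 76U.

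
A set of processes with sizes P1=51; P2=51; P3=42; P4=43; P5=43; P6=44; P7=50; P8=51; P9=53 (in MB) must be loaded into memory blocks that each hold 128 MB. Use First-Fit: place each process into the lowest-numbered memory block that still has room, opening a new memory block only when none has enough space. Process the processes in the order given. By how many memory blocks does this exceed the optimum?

0

First-Fit: [51,51] [42,43,43] [44,50] [51,53] → 4 memory blocks.
Total size 428 MB; any packing needs at least ⌈428/128⌉ = 4 memory blocks.
So 4 is already optimal.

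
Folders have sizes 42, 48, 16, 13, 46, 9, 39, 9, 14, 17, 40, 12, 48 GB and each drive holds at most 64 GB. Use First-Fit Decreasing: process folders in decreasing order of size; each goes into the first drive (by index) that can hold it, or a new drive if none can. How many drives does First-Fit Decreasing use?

Sorted descending: 48, 48, 46, 42, 40, 39, 17, 16, 14, 13, 12, 9, 9.
Put 48 GB in drive 1; 16 GB remain.
Put 48 GB in drive 2; 16 GB remain.
Put 46 GB in drive 3; 18 GB remain.
Put 42 GB in drive 4; 22 GB remain.
Put 40 GB in drive 5; 24 GB remain.
Put 39 GB in drive 6; 25 GB remain.
Put 17 GB in drive 3; 1 GB remain.
Put 16 GB in drive 1; 0 GB remain.
Put 14 GB in drive 2; 2 GB remain.
Put 13 GB in drive 4; 9 GB remain.
Put 12 GB in drive 5; 12 GB remain.
Put 9 GB in drive 4; 0 GB remain.
Put 9 GB in drive 5; 3 GB remain.

6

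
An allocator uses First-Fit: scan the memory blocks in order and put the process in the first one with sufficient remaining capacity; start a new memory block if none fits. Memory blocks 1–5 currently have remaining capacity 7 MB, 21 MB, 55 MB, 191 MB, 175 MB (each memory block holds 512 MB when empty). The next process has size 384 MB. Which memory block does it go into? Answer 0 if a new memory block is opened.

No memory block has ≥ 384 MB free, so a new memory block is opened.

0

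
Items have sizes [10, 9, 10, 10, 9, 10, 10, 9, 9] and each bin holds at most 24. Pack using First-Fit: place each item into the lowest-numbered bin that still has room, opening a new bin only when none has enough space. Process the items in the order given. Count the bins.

5

10 → bin 1 (remaining 14)
9 → bin 1 (remaining 5)
10 → bin 2 (remaining 14)
10 → bin 2 (remaining 4)
9 → bin 3 (remaining 15)
10 → bin 3 (remaining 5)
10 → bin 4 (remaining 14)
9 → bin 4 (remaining 5)
9 → bin 5 (remaining 15)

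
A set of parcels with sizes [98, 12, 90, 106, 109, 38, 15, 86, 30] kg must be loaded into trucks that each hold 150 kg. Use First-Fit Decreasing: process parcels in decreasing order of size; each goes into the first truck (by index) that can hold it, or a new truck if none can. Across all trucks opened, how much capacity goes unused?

Sorted descending: 109, 106, 98, 90, 86, 38, 30, 15, 12.
truck 1: place 109 kg, 41 kg left
truck 2: place 106 kg, 44 kg left
truck 3: place 98 kg, 52 kg left
truck 4: place 90 kg, 60 kg left
truck 5: place 86 kg, 64 kg left
truck 1: place 38 kg, 3 kg left
truck 2: place 30 kg, 14 kg left
truck 3: place 15 kg, 37 kg left
truck 2: place 12 kg, 2 kg left
5 trucks × 150 kg = 750 kg; used 584 kg; unused 166 kg.

166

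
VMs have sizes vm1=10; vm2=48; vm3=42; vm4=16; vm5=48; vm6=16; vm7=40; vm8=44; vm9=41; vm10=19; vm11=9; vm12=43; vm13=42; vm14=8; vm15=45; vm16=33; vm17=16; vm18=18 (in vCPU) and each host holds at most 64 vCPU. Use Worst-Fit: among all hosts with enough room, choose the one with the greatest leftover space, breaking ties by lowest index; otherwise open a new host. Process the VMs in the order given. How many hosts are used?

10

host 1: place vm1 (10 vCPU), 54 vCPU left
host 1: place vm2 (48 vCPU), 6 vCPU left
host 2: place vm3 (42 vCPU), 22 vCPU left
host 2: place vm4 (16 vCPU), 6 vCPU left
host 3: place vm5 (48 vCPU), 16 vCPU left
host 3: place vm6 (16 vCPU), 0 vCPU left
host 4: place vm7 (40 vCPU), 24 vCPU left
host 5: place vm8 (44 vCPU), 20 vCPU left
host 6: place vm9 (41 vCPU), 23 vCPU left
host 4: place vm10 (19 vCPU), 5 vCPU left
host 6: place vm11 (9 vCPU), 14 vCPU left
host 7: place vm12 (43 vCPU), 21 vCPU left
host 8: place vm13 (42 vCPU), 22 vCPU left
host 8: place vm14 (8 vCPU), 14 vCPU left
host 9: place vm15 (45 vCPU), 19 vCPU left
host 10: place vm16 (33 vCPU), 31 vCPU left
host 10: place vm17 (16 vCPU), 15 vCPU left
host 7: place vm18 (18 vCPU), 3 vCPU left
Final hosts: [10,48] [42,16] [48,16] [40,19] [44] [41,9] [43,18] [42,8] [45] [33,16].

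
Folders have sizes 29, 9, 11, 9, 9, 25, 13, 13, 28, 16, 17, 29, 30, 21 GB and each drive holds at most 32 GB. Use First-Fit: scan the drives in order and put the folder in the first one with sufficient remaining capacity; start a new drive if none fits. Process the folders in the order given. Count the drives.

10

drive 1: place 29 GB, 3 GB left
drive 2: place 9 GB, 23 GB left
drive 2: place 11 GB, 12 GB left
drive 2: place 9 GB, 3 GB left
drive 3: place 9 GB, 23 GB left
drive 4: place 25 GB, 7 GB left
drive 3: place 13 GB, 10 GB left
drive 5: place 13 GB, 19 GB left
drive 6: place 28 GB, 4 GB left
drive 5: place 16 GB, 3 GB left
drive 7: place 17 GB, 15 GB left
drive 8: place 29 GB, 3 GB left
drive 9: place 30 GB, 2 GB left
drive 10: place 21 GB, 11 GB left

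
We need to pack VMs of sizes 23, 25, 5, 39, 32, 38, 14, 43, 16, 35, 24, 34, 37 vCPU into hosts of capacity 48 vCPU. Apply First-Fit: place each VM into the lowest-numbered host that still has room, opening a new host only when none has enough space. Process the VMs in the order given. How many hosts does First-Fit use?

23 vCPU → host 1 (remaining 25 vCPU)
25 vCPU → host 1 (remaining 0 vCPU)
5 vCPU → host 2 (remaining 43 vCPU)
39 vCPU → host 2 (remaining 4 vCPU)
32 vCPU → host 3 (remaining 16 vCPU)
38 vCPU → host 4 (remaining 10 vCPU)
14 vCPU → host 3 (remaining 2 vCPU)
43 vCPU → host 5 (remaining 5 vCPU)
16 vCPU → host 6 (remaining 32 vCPU)
35 vCPU → host 7 (remaining 13 vCPU)
24 vCPU → host 6 (remaining 8 vCPU)
34 vCPU → host 8 (remaining 14 vCPU)
37 vCPU → host 9 (remaining 11 vCPU)

9 hosts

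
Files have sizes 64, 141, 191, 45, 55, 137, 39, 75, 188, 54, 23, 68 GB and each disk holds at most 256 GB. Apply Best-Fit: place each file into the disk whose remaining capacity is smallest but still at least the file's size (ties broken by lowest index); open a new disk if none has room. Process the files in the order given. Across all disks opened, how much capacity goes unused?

200

Put 64 GB in disk 1; 192 GB remain.
Put 141 GB in disk 1; 51 GB remain.
Put 191 GB in disk 2; 65 GB remain.
Put 45 GB in disk 1; 6 GB remain.
Put 55 GB in disk 2; 10 GB remain.
Put 137 GB in disk 3; 119 GB remain.
Put 39 GB in disk 3; 80 GB remain.
Put 75 GB in disk 3; 5 GB remain.
Put 188 GB in disk 4; 68 GB remain.
Put 54 GB in disk 4; 14 GB remain.
Put 23 GB in disk 5; 233 GB remain.
Put 68 GB in disk 5; 165 GB remain.
5 disks × 256 GB = 1280 GB; used 1080 GB; unused 200 GB.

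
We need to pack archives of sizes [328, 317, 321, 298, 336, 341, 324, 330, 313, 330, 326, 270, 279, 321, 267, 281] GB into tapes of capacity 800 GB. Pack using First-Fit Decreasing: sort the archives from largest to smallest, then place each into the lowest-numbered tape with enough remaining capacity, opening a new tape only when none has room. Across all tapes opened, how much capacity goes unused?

Sorted descending: 341, 336, 330, 330, 328, 326, 324, 321, 321, 317, 313, 298, 281, 279, 270, 267.
341 GB → tape 1 (remaining 459 GB)
336 GB → tape 1 (remaining 123 GB)
330 GB → tape 2 (remaining 470 GB)
330 GB → tape 2 (remaining 140 GB)
328 GB → tape 3 (remaining 472 GB)
326 GB → tape 3 (remaining 146 GB)
324 GB → tape 4 (remaining 476 GB)
321 GB → tape 4 (remaining 155 GB)
321 GB → tape 5 (remaining 479 GB)
317 GB → tape 5 (remaining 162 GB)
313 GB → tape 6 (remaining 487 GB)
298 GB → tape 6 (remaining 189 GB)
281 GB → tape 7 (remaining 519 GB)
279 GB → tape 7 (remaining 240 GB)
270 GB → tape 8 (remaining 530 GB)
267 GB → tape 8 (remaining 263 GB)
8 tapes × 800 GB = 6400 GB; used 4982 GB; unused 1418 GB.

1418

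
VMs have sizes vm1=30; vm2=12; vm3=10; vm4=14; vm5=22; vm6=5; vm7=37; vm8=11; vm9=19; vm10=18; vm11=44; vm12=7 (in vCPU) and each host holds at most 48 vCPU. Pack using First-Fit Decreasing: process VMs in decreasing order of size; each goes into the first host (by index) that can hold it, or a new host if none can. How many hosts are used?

5

Sorted descending: 44, 37, 30, 22, 19, 18, 14, 12, 11, 10, 7, 5.
host 1: place 44 vCPU, 4 vCPU left
host 2: place 37 vCPU, 11 vCPU left
host 3: place 30 vCPU, 18 vCPU left
host 4: place 22 vCPU, 26 vCPU left
host 4: place 19 vCPU, 7 vCPU left
host 3: place 18 vCPU, 0 vCPU left
host 5: place 14 vCPU, 34 vCPU left
host 5: place 12 vCPU, 22 vCPU left
host 2: place 11 vCPU, 0 vCPU left
host 5: place 10 vCPU, 12 vCPU left
host 4: place 7 vCPU, 0 vCPU left
host 5: place 5 vCPU, 7 vCPU left
Final hosts: [44] [37,11] [30,18] [22,19,7] [14,12,10,5].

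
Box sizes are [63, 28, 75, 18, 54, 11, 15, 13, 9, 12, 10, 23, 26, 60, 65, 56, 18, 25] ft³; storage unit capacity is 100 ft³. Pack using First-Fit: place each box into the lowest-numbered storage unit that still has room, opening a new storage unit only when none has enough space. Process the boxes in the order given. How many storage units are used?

7

Put 63 ft³ in storage unit 1; 37 ft³ remain.
Put 28 ft³ in storage unit 1; 9 ft³ remain.
Put 75 ft³ in storage unit 2; 25 ft³ remain.
Put 18 ft³ in storage unit 2; 7 ft³ remain.
Put 54 ft³ in storage unit 3; 46 ft³ remain.
Put 11 ft³ in storage unit 3; 35 ft³ remain.
Put 15 ft³ in storage unit 3; 20 ft³ remain.
Put 13 ft³ in storage unit 3; 7 ft³ remain.
Put 9 ft³ in storage unit 1; 0 ft³ remain.
Put 12 ft³ in storage unit 4; 88 ft³ remain.
Put 10 ft³ in storage unit 4; 78 ft³ remain.
Put 23 ft³ in storage unit 4; 55 ft³ remain.
Put 26 ft³ in storage unit 4; 29 ft³ remain.
Put 60 ft³ in storage unit 5; 40 ft³ remain.
Put 65 ft³ in storage unit 6; 35 ft³ remain.
Put 56 ft³ in storage unit 7; 44 ft³ remain.
Put 18 ft³ in storage unit 4; 11 ft³ remain.
Put 25 ft³ in storage unit 5; 15 ft³ remain.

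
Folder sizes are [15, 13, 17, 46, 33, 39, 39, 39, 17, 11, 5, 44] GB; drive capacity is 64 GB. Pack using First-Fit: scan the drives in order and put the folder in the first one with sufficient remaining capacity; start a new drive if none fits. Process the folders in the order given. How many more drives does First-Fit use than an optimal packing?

1

First-Fit: [15,13,17,17] [46,11,5] [33] [39] [39] [39] [44] → 7 drives.
6 folders exceed 32 GB (half the capacity), and no two of those can share a drive, so at least 6 drives are needed.
An optimal packing achieves that bound: [46,17] [44,17] [39,15,5] [39,13,11] [39] [33] → 6 drives.
Excess: 7 − 6 = 1.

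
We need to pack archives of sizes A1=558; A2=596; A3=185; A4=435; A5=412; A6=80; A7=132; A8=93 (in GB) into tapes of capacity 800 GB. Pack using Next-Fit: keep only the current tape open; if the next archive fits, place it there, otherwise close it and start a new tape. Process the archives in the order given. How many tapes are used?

Put A1 (558 GB) in tape 1; 242 GB remain.
Put A2 (596 GB) in tape 2; 204 GB remain.
Put A3 (185 GB) in tape 2; 19 GB remain.
Put A4 (435 GB) in tape 3; 365 GB remain.
Put A5 (412 GB) in tape 4; 388 GB remain.
Put A6 (80 GB) in tape 4; 308 GB remain.
Put A7 (132 GB) in tape 4; 176 GB remain.
Put A8 (93 GB) in tape 4; 83 GB remain.

4 tapes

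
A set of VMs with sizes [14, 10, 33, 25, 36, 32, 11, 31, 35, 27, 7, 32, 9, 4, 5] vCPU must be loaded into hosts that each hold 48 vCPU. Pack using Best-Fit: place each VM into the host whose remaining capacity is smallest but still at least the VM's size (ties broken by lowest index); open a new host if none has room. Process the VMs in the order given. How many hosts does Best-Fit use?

14 vCPU → host 1 (remaining 34 vCPU)
10 vCPU → host 1 (remaining 24 vCPU)
33 vCPU → host 2 (remaining 15 vCPU)
25 vCPU → host 3 (remaining 23 vCPU)
36 vCPU → host 4 (remaining 12 vCPU)
32 vCPU → host 5 (remaining 16 vCPU)
11 vCPU → host 4 (remaining 1 vCPU)
31 vCPU → host 6 (remaining 17 vCPU)
35 vCPU → host 7 (remaining 13 vCPU)
27 vCPU → host 8 (remaining 21 vCPU)
7 vCPU → host 7 (remaining 6 vCPU)
32 vCPU → host 9 (remaining 16 vCPU)
9 vCPU → host 2 (remaining 6 vCPU)
4 vCPU → host 2 (remaining 2 vCPU)
5 vCPU → host 7 (remaining 1 vCPU)
Final hosts: [14,10] [33,9,4] [25] [36,11] [32] [31] [35,7,5] [27] [32].

9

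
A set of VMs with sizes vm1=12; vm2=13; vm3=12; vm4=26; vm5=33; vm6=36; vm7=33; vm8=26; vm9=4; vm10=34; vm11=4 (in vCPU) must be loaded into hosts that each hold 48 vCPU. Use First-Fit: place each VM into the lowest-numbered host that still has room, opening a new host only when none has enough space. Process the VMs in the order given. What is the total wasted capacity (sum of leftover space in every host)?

host 1: place vm1 (12 vCPU), 36 vCPU left
host 1: place vm2 (13 vCPU), 23 vCPU left
host 1: place vm3 (12 vCPU), 11 vCPU left
host 2: place vm4 (26 vCPU), 22 vCPU left
host 3: place vm5 (33 vCPU), 15 vCPU left
host 4: place vm6 (36 vCPU), 12 vCPU left
host 5: place vm7 (33 vCPU), 15 vCPU left
host 6: place vm8 (26 vCPU), 22 vCPU left
host 1: place vm9 (4 vCPU), 7 vCPU left
host 7: place vm10 (34 vCPU), 14 vCPU left
host 1: place vm11 (4 vCPU), 3 vCPU left
7 hosts × 48 vCPU = 336 vCPU; used 233 vCPU; unused 103 vCPU.

103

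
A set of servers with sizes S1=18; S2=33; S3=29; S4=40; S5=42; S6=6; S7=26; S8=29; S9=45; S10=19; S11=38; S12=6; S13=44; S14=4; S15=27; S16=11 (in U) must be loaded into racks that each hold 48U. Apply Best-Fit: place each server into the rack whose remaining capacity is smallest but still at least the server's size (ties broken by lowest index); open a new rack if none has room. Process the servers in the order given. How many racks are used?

10

S1 (18U) → rack 1 (remaining 30U)
S2 (33U) → rack 2 (remaining 15U)
S3 (29U) → rack 1 (remaining 1U)
S4 (40U) → rack 3 (remaining 8U)
S5 (42U) → rack 4 (remaining 6U)
S6 (6U) → rack 4 (remaining 0U)
S7 (26U) → rack 5 (remaining 22U)
S8 (29U) → rack 6 (remaining 19U)
S9 (45U) → rack 7 (remaining 3U)
S10 (19U) → rack 6 (remaining 0U)
S11 (38U) → rack 8 (remaining 10U)
S12 (6U) → rack 3 (remaining 2U)
S13 (44U) → rack 9 (remaining 4U)
S14 (4U) → rack 9 (remaining 0U)
S15 (27U) → rack 10 (remaining 21U)
S16 (11U) → rack 2 (remaining 4U)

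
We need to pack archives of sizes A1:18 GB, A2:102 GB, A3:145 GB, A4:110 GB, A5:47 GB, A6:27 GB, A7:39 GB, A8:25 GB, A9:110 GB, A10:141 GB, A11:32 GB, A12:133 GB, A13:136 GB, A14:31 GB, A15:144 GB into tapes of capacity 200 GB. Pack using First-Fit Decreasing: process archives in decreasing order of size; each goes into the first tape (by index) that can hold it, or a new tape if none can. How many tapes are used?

Sorted descending: 145, 144, 141, 136, 133, 110, 110, 102, 47, 39, 32, 31, 27, 25, 18.
tape 1: place 145 GB, 55 GB left
tape 2: place 144 GB, 56 GB left
tape 3: place 141 GB, 59 GB left
tape 4: place 136 GB, 64 GB left
tape 5: place 133 GB, 67 GB left
tape 6: place 110 GB, 90 GB left
tape 7: place 110 GB, 90 GB left
tape 8: place 102 GB, 98 GB left
tape 1: place 47 GB, 8 GB left
tape 2: place 39 GB, 17 GB left
tape 3: place 32 GB, 27 GB left
tape 4: place 31 GB, 33 GB left
tape 3: place 27 GB, 0 GB left
tape 4: place 25 GB, 8 GB left
tape 5: place 18 GB, 49 GB left

8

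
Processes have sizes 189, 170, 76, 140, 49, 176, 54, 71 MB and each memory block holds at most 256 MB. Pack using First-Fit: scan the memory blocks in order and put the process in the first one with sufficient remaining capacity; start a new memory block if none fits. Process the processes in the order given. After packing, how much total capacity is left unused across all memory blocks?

99

189 MB → memory block 1 (remaining 67 MB)
170 MB → memory block 2 (remaining 86 MB)
76 MB → memory block 2 (remaining 10 MB)
140 MB → memory block 3 (remaining 116 MB)
49 MB → memory block 1 (remaining 18 MB)
176 MB → memory block 4 (remaining 80 MB)
54 MB → memory block 3 (remaining 62 MB)
71 MB → memory block 4 (remaining 9 MB)
4 memory blocks × 256 MB = 1024 MB; used 925 MB; unused 99 MB.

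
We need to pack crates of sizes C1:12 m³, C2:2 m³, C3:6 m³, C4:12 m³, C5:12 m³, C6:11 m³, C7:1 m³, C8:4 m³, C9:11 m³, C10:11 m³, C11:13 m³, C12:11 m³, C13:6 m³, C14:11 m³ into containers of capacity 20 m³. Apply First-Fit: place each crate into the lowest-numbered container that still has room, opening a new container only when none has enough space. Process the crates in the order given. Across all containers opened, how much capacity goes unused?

C1 (12 m³) → container 1 (remaining 8 m³)
C2 (2 m³) → container 1 (remaining 6 m³)
C3 (6 m³) → container 1 (remaining 0 m³)
C4 (12 m³) → container 2 (remaining 8 m³)
C5 (12 m³) → container 3 (remaining 8 m³)
C6 (11 m³) → container 4 (remaining 9 m³)
C7 (1 m³) → container 2 (remaining 7 m³)
C8 (4 m³) → container 2 (remaining 3 m³)
C9 (11 m³) → container 5 (remaining 9 m³)
C10 (11 m³) → container 6 (remaining 9 m³)
C11 (13 m³) → container 7 (remaining 7 m³)
C12 (11 m³) → container 8 (remaining 9 m³)
C13 (6 m³) → container 3 (remaining 2 m³)
C14 (11 m³) → container 9 (remaining 9 m³)
9 containers × 20 m³ = 180 m³; used 123 m³; unused 57 m³.

57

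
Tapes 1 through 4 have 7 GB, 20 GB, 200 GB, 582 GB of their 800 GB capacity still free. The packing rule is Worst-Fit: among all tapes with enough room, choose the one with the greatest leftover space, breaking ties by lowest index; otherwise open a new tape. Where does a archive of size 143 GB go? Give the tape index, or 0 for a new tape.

Tapes with room: tape 3 (200 GB), tape 4 (582 GB).
Most room is tape 4 with 582 GB free.

4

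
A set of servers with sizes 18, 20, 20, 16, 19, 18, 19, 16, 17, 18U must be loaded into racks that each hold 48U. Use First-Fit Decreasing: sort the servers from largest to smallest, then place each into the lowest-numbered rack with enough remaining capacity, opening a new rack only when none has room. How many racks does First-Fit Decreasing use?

5

Sorted descending: 20, 20, 19, 19, 18, 18, 18, 17, 16, 16.
Put 20U in rack 1; 28U remain.
Put 20U in rack 1; 8U remain.
Put 19U in rack 2; 29U remain.
Put 19U in rack 2; 10U remain.
Put 18U in rack 3; 30U remain.
Put 18U in rack 3; 12U remain.
Put 18U in rack 4; 30U remain.
Put 17U in rack 4; 13U remain.
Put 16U in rack 5; 32U remain.
Put 16U in rack 5; 16U remain.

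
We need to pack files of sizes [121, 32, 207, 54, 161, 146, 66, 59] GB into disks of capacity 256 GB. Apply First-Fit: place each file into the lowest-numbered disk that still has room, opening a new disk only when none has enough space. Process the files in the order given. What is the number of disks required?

4 disks

Put 121 GB in disk 1; 135 GB remain.
Put 32 GB in disk 1; 103 GB remain.
Put 207 GB in disk 2; 49 GB remain.
Put 54 GB in disk 1; 49 GB remain.
Put 161 GB in disk 3; 95 GB remain.
Put 146 GB in disk 4; 110 GB remain.
Put 66 GB in disk 3; 29 GB remain.
Put 59 GB in disk 4; 51 GB remain.
Final disks: [121,32,54] [207] [161,66] [146,59].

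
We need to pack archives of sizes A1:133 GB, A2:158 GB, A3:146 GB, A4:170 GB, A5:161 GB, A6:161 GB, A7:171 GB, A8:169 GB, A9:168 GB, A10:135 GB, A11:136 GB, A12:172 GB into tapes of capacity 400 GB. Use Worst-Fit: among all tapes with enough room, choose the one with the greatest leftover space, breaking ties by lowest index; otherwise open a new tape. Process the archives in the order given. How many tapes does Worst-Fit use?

tape 1: place A1 (133 GB), 267 GB left
tape 1: place A2 (158 GB), 109 GB left
tape 2: place A3 (146 GB), 254 GB left
tape 2: place A4 (170 GB), 84 GB left
tape 3: place A5 (161 GB), 239 GB left
tape 3: place A6 (161 GB), 78 GB left
tape 4: place A7 (171 GB), 229 GB left
tape 4: place A8 (169 GB), 60 GB left
tape 5: place A9 (168 GB), 232 GB left
tape 5: place A10 (135 GB), 97 GB left
tape 6: place A11 (136 GB), 264 GB left
tape 6: place A12 (172 GB), 92 GB left
Final tapes: [133,158] [146,170] [161,161] [171,169] [168,135] [136,172].

6 tapes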